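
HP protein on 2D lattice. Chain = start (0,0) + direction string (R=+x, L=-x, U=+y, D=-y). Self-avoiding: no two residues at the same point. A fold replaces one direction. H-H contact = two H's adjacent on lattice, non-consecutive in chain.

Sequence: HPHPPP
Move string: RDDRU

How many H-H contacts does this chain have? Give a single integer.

Answer: 0

Derivation:
Positions: [(0, 0), (1, 0), (1, -1), (1, -2), (2, -2), (2, -1)]
No H-H contacts found.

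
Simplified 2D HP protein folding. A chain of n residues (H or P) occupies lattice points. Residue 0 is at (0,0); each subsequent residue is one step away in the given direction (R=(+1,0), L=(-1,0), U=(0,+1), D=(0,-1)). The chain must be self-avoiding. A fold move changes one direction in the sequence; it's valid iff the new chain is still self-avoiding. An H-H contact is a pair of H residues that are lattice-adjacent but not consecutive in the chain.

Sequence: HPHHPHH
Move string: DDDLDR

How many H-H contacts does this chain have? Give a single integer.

Positions: [(0, 0), (0, -1), (0, -2), (0, -3), (-1, -3), (-1, -4), (0, -4)]
H-H contact: residue 3 @(0,-3) - residue 6 @(0, -4)

Answer: 1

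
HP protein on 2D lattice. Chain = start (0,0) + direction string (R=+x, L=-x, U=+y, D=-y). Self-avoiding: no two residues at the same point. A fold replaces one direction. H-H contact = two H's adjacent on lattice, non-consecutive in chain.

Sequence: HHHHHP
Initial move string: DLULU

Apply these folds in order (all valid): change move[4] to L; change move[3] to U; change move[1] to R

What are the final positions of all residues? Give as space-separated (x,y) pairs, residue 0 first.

Initial moves: DLULU
Fold: move[4]->L => DLULL (positions: [(0, 0), (0, -1), (-1, -1), (-1, 0), (-2, 0), (-3, 0)])
Fold: move[3]->U => DLUUL (positions: [(0, 0), (0, -1), (-1, -1), (-1, 0), (-1, 1), (-2, 1)])
Fold: move[1]->R => DRUUL (positions: [(0, 0), (0, -1), (1, -1), (1, 0), (1, 1), (0, 1)])

Answer: (0,0) (0,-1) (1,-1) (1,0) (1,1) (0,1)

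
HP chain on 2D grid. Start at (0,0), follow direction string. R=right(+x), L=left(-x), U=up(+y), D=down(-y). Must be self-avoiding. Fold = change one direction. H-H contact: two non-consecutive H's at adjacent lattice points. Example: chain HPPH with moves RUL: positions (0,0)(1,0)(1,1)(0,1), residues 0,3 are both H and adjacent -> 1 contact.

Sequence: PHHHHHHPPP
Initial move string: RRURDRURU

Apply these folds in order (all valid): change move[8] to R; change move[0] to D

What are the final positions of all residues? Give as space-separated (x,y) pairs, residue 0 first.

Initial moves: RRURDRURU
Fold: move[8]->R => RRURDRURR (positions: [(0, 0), (1, 0), (2, 0), (2, 1), (3, 1), (3, 0), (4, 0), (4, 1), (5, 1), (6, 1)])
Fold: move[0]->D => DRURDRURR (positions: [(0, 0), (0, -1), (1, -1), (1, 0), (2, 0), (2, -1), (3, -1), (3, 0), (4, 0), (5, 0)])

Answer: (0,0) (0,-1) (1,-1) (1,0) (2,0) (2,-1) (3,-1) (3,0) (4,0) (5,0)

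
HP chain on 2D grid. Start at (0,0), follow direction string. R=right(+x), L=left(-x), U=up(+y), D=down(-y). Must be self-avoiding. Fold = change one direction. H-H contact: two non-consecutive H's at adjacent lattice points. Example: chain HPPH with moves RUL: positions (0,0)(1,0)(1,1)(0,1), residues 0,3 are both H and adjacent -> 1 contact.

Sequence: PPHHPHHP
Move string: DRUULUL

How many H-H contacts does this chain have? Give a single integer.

Positions: [(0, 0), (0, -1), (1, -1), (1, 0), (1, 1), (0, 1), (0, 2), (-1, 2)]
No H-H contacts found.

Answer: 0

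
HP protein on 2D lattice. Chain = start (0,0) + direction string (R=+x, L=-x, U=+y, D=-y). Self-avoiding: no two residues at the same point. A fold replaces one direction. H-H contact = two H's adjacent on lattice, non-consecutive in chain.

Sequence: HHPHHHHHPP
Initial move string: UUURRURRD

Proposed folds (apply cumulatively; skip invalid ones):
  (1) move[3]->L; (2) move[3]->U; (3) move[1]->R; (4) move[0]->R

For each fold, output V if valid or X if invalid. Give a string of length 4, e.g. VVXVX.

Initial: UUURRURRD -> [(0, 0), (0, 1), (0, 2), (0, 3), (1, 3), (2, 3), (2, 4), (3, 4), (4, 4), (4, 3)]
Fold 1: move[3]->L => UUULRURRD INVALID (collision), skipped
Fold 2: move[3]->U => UUUURURRD VALID
Fold 3: move[1]->R => URUURURRD VALID
Fold 4: move[0]->R => RRUURURRD VALID

Answer: XVVV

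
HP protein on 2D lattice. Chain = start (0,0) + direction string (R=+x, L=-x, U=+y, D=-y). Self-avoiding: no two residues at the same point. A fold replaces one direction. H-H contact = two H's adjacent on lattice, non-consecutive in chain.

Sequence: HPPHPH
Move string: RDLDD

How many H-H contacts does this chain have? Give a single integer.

Answer: 1

Derivation:
Positions: [(0, 0), (1, 0), (1, -1), (0, -1), (0, -2), (0, -3)]
H-H contact: residue 0 @(0,0) - residue 3 @(0, -1)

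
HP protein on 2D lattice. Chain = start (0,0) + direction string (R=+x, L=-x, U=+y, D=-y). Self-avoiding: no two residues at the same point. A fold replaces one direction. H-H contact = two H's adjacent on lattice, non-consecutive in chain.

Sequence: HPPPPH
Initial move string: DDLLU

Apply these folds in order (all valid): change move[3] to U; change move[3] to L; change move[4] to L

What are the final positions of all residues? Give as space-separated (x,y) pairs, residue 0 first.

Initial moves: DDLLU
Fold: move[3]->U => DDLUU (positions: [(0, 0), (0, -1), (0, -2), (-1, -2), (-1, -1), (-1, 0)])
Fold: move[3]->L => DDLLU (positions: [(0, 0), (0, -1), (0, -2), (-1, -2), (-2, -2), (-2, -1)])
Fold: move[4]->L => DDLLL (positions: [(0, 0), (0, -1), (0, -2), (-1, -2), (-2, -2), (-3, -2)])

Answer: (0,0) (0,-1) (0,-2) (-1,-2) (-2,-2) (-3,-2)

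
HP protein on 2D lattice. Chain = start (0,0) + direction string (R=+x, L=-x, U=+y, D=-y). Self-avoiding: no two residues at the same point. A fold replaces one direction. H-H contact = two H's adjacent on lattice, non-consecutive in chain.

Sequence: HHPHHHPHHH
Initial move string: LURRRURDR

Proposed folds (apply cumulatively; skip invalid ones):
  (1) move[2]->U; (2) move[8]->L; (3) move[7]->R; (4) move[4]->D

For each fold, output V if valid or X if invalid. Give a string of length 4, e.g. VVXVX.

Answer: VXVX

Derivation:
Initial: LURRRURDR -> [(0, 0), (-1, 0), (-1, 1), (0, 1), (1, 1), (2, 1), (2, 2), (3, 2), (3, 1), (4, 1)]
Fold 1: move[2]->U => LUURRURDR VALID
Fold 2: move[8]->L => LUURRURDL INVALID (collision), skipped
Fold 3: move[7]->R => LUURRURRR VALID
Fold 4: move[4]->D => LUURDURRR INVALID (collision), skipped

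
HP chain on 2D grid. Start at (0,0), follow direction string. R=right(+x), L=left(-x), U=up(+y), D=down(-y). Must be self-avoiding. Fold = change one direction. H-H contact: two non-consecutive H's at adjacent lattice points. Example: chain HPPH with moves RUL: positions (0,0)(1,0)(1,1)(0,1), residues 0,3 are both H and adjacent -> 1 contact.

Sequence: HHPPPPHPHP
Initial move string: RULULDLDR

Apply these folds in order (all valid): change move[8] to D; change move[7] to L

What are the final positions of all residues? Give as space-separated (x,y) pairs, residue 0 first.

Initial moves: RULULDLDR
Fold: move[8]->D => RULULDLDD (positions: [(0, 0), (1, 0), (1, 1), (0, 1), (0, 2), (-1, 2), (-1, 1), (-2, 1), (-2, 0), (-2, -1)])
Fold: move[7]->L => RULULDLLD (positions: [(0, 0), (1, 0), (1, 1), (0, 1), (0, 2), (-1, 2), (-1, 1), (-2, 1), (-3, 1), (-3, 0)])

Answer: (0,0) (1,0) (1,1) (0,1) (0,2) (-1,2) (-1,1) (-2,1) (-3,1) (-3,0)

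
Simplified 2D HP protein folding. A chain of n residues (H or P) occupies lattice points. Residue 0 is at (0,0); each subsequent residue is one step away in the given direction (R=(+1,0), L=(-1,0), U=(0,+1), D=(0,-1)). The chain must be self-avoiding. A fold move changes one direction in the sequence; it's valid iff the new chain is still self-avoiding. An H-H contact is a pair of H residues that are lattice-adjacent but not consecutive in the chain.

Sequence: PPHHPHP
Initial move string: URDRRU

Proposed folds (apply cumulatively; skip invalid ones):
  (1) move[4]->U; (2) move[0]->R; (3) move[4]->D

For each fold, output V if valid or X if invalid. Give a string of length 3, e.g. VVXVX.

Initial: URDRRU -> [(0, 0), (0, 1), (1, 1), (1, 0), (2, 0), (3, 0), (3, 1)]
Fold 1: move[4]->U => URDRUU VALID
Fold 2: move[0]->R => RRDRUU VALID
Fold 3: move[4]->D => RRDRDU INVALID (collision), skipped

Answer: VVX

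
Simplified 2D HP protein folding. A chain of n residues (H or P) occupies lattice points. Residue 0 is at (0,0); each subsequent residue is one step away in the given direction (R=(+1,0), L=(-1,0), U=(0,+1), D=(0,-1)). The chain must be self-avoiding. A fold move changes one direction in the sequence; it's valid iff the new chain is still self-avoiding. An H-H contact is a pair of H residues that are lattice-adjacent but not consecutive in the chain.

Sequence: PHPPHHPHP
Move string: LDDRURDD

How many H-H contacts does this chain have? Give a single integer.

Answer: 1

Derivation:
Positions: [(0, 0), (-1, 0), (-1, -1), (-1, -2), (0, -2), (0, -1), (1, -1), (1, -2), (1, -3)]
H-H contact: residue 4 @(0,-2) - residue 7 @(1, -2)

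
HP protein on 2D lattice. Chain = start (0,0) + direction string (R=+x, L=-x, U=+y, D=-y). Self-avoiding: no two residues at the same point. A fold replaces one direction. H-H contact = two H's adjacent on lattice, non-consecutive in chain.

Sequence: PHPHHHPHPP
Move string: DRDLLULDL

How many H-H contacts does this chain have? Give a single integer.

Answer: 1

Derivation:
Positions: [(0, 0), (0, -1), (1, -1), (1, -2), (0, -2), (-1, -2), (-1, -1), (-2, -1), (-2, -2), (-3, -2)]
H-H contact: residue 1 @(0,-1) - residue 4 @(0, -2)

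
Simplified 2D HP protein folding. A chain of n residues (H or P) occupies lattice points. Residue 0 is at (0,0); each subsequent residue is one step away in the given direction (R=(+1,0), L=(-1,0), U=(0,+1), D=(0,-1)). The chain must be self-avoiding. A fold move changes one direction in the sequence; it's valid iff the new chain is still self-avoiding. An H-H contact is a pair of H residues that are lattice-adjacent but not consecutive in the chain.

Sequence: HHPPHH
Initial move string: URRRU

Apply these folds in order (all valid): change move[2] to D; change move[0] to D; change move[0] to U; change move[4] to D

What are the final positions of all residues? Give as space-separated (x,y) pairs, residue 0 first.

Answer: (0,0) (0,1) (1,1) (1,0) (2,0) (2,-1)

Derivation:
Initial moves: URRRU
Fold: move[2]->D => URDRU (positions: [(0, 0), (0, 1), (1, 1), (1, 0), (2, 0), (2, 1)])
Fold: move[0]->D => DRDRU (positions: [(0, 0), (0, -1), (1, -1), (1, -2), (2, -2), (2, -1)])
Fold: move[0]->U => URDRU (positions: [(0, 0), (0, 1), (1, 1), (1, 0), (2, 0), (2, 1)])
Fold: move[4]->D => URDRD (positions: [(0, 0), (0, 1), (1, 1), (1, 0), (2, 0), (2, -1)])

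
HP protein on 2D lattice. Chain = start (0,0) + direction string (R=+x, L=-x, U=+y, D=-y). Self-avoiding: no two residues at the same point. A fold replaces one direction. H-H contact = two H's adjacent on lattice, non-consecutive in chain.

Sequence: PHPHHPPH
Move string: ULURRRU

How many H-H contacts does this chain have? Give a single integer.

Answer: 1

Derivation:
Positions: [(0, 0), (0, 1), (-1, 1), (-1, 2), (0, 2), (1, 2), (2, 2), (2, 3)]
H-H contact: residue 1 @(0,1) - residue 4 @(0, 2)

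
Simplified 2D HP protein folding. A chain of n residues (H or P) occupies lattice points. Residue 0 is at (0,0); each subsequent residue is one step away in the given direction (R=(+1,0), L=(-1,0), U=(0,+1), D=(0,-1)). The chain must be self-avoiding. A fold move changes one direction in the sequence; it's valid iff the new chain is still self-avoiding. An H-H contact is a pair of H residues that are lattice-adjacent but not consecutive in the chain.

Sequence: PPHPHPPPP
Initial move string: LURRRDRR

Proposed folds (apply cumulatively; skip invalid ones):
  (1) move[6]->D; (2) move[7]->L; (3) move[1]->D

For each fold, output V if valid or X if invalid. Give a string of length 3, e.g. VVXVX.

Initial: LURRRDRR -> [(0, 0), (-1, 0), (-1, 1), (0, 1), (1, 1), (2, 1), (2, 0), (3, 0), (4, 0)]
Fold 1: move[6]->D => LURRRDDR VALID
Fold 2: move[7]->L => LURRRDDL VALID
Fold 3: move[1]->D => LDRRRDDL VALID

Answer: VVV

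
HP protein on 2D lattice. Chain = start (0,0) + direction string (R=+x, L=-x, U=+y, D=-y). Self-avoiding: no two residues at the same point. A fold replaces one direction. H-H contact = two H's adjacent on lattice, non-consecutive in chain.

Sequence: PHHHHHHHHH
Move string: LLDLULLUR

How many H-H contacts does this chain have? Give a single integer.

Answer: 2

Derivation:
Positions: [(0, 0), (-1, 0), (-2, 0), (-2, -1), (-3, -1), (-3, 0), (-4, 0), (-5, 0), (-5, 1), (-4, 1)]
H-H contact: residue 2 @(-2,0) - residue 5 @(-3, 0)
H-H contact: residue 6 @(-4,0) - residue 9 @(-4, 1)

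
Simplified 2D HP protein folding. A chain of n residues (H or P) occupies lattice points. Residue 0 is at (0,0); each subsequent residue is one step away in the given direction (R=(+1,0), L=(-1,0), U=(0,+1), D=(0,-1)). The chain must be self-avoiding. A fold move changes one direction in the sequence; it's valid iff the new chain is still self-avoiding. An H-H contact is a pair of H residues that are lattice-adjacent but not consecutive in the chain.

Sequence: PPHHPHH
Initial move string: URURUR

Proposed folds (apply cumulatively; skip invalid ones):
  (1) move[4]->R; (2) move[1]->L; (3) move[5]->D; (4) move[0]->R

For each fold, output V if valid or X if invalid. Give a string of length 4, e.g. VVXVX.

Initial: URURUR -> [(0, 0), (0, 1), (1, 1), (1, 2), (2, 2), (2, 3), (3, 3)]
Fold 1: move[4]->R => URURRR VALID
Fold 2: move[1]->L => ULURRR VALID
Fold 3: move[5]->D => ULURRD VALID
Fold 4: move[0]->R => RLURRD INVALID (collision), skipped

Answer: VVVX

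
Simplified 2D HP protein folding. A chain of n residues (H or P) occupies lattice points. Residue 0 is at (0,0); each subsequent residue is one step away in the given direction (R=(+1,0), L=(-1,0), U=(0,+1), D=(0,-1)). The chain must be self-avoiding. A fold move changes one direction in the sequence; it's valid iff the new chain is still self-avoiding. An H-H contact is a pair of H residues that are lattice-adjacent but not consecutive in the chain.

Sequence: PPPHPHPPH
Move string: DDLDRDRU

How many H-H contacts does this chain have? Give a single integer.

Answer: 1

Derivation:
Positions: [(0, 0), (0, -1), (0, -2), (-1, -2), (-1, -3), (0, -3), (0, -4), (1, -4), (1, -3)]
H-H contact: residue 5 @(0,-3) - residue 8 @(1, -3)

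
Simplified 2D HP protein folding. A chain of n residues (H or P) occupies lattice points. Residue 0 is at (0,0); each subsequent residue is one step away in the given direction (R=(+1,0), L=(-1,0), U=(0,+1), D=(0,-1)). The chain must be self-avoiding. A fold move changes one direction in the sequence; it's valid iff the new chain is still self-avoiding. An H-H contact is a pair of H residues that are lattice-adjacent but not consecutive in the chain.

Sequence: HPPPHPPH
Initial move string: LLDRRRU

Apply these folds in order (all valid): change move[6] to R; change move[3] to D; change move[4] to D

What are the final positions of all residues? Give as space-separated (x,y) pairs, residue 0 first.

Answer: (0,0) (-1,0) (-2,0) (-2,-1) (-2,-2) (-2,-3) (-1,-3) (0,-3)

Derivation:
Initial moves: LLDRRRU
Fold: move[6]->R => LLDRRRR (positions: [(0, 0), (-1, 0), (-2, 0), (-2, -1), (-1, -1), (0, -1), (1, -1), (2, -1)])
Fold: move[3]->D => LLDDRRR (positions: [(0, 0), (-1, 0), (-2, 0), (-2, -1), (-2, -2), (-1, -2), (0, -2), (1, -2)])
Fold: move[4]->D => LLDDDRR (positions: [(0, 0), (-1, 0), (-2, 0), (-2, -1), (-2, -2), (-2, -3), (-1, -3), (0, -3)])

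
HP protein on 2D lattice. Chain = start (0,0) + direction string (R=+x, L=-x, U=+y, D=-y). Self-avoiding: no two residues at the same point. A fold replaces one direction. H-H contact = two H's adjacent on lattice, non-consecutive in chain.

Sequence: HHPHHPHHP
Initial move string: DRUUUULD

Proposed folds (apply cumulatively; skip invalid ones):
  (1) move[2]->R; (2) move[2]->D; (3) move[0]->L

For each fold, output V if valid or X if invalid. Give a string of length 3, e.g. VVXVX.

Answer: VXX

Derivation:
Initial: DRUUUULD -> [(0, 0), (0, -1), (1, -1), (1, 0), (1, 1), (1, 2), (1, 3), (0, 3), (0, 2)]
Fold 1: move[2]->R => DRRUUULD VALID
Fold 2: move[2]->D => DRDUUULD INVALID (collision), skipped
Fold 3: move[0]->L => LRRUUULD INVALID (collision), skipped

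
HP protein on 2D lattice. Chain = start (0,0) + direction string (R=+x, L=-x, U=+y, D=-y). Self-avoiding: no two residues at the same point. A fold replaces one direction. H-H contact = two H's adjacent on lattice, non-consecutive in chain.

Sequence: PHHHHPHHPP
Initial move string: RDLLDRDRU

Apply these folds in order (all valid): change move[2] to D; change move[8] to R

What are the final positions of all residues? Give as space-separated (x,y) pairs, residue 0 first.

Initial moves: RDLLDRDRU
Fold: move[2]->D => RDDLDRDRU (positions: [(0, 0), (1, 0), (1, -1), (1, -2), (0, -2), (0, -3), (1, -3), (1, -4), (2, -4), (2, -3)])
Fold: move[8]->R => RDDLDRDRR (positions: [(0, 0), (1, 0), (1, -1), (1, -2), (0, -2), (0, -3), (1, -3), (1, -4), (2, -4), (3, -4)])

Answer: (0,0) (1,0) (1,-1) (1,-2) (0,-2) (0,-3) (1,-3) (1,-4) (2,-4) (3,-4)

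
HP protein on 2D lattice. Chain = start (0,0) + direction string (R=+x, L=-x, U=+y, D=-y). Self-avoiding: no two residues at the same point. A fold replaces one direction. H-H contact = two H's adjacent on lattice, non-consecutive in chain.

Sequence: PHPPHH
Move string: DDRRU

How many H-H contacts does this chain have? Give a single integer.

Answer: 0

Derivation:
Positions: [(0, 0), (0, -1), (0, -2), (1, -2), (2, -2), (2, -1)]
No H-H contacts found.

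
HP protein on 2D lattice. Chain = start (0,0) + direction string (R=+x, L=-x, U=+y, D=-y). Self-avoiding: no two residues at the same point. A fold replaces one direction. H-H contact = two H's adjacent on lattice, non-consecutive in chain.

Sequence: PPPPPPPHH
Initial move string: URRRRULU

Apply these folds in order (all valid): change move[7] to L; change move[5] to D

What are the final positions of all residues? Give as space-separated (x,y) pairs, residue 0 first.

Initial moves: URRRRULU
Fold: move[7]->L => URRRRULL (positions: [(0, 0), (0, 1), (1, 1), (2, 1), (3, 1), (4, 1), (4, 2), (3, 2), (2, 2)])
Fold: move[5]->D => URRRRDLL (positions: [(0, 0), (0, 1), (1, 1), (2, 1), (3, 1), (4, 1), (4, 0), (3, 0), (2, 0)])

Answer: (0,0) (0,1) (1,1) (2,1) (3,1) (4,1) (4,0) (3,0) (2,0)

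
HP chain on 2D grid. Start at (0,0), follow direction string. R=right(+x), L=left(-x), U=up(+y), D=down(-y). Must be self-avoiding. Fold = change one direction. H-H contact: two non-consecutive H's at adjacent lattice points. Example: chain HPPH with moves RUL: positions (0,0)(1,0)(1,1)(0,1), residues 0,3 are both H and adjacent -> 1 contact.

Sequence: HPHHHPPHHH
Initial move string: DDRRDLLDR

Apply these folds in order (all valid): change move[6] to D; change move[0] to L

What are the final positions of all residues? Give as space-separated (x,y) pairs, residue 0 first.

Answer: (0,0) (-1,0) (-1,-1) (0,-1) (1,-1) (1,-2) (0,-2) (0,-3) (0,-4) (1,-4)

Derivation:
Initial moves: DDRRDLLDR
Fold: move[6]->D => DDRRDLDDR (positions: [(0, 0), (0, -1), (0, -2), (1, -2), (2, -2), (2, -3), (1, -3), (1, -4), (1, -5), (2, -5)])
Fold: move[0]->L => LDRRDLDDR (positions: [(0, 0), (-1, 0), (-1, -1), (0, -1), (1, -1), (1, -2), (0, -2), (0, -3), (0, -4), (1, -4)])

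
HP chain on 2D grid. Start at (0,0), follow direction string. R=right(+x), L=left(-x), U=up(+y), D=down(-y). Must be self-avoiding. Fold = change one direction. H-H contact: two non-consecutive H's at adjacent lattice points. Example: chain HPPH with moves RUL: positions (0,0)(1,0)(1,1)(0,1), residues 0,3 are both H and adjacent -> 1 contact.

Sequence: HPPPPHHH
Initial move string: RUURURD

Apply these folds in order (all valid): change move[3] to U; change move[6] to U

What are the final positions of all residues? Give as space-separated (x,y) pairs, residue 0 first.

Initial moves: RUURURD
Fold: move[3]->U => RUUUURD (positions: [(0, 0), (1, 0), (1, 1), (1, 2), (1, 3), (1, 4), (2, 4), (2, 3)])
Fold: move[6]->U => RUUUURU (positions: [(0, 0), (1, 0), (1, 1), (1, 2), (1, 3), (1, 4), (2, 4), (2, 5)])

Answer: (0,0) (1,0) (1,1) (1,2) (1,3) (1,4) (2,4) (2,5)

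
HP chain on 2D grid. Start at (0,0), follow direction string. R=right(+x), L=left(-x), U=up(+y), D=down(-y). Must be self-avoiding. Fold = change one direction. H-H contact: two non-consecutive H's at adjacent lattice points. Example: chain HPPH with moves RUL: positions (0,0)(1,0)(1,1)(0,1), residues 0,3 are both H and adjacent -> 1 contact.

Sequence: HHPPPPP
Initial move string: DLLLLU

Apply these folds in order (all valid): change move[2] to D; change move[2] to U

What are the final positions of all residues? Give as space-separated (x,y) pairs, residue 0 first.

Initial moves: DLLLLU
Fold: move[2]->D => DLDLLU (positions: [(0, 0), (0, -1), (-1, -1), (-1, -2), (-2, -2), (-3, -2), (-3, -1)])
Fold: move[2]->U => DLULLU (positions: [(0, 0), (0, -1), (-1, -1), (-1, 0), (-2, 0), (-3, 0), (-3, 1)])

Answer: (0,0) (0,-1) (-1,-1) (-1,0) (-2,0) (-3,0) (-3,1)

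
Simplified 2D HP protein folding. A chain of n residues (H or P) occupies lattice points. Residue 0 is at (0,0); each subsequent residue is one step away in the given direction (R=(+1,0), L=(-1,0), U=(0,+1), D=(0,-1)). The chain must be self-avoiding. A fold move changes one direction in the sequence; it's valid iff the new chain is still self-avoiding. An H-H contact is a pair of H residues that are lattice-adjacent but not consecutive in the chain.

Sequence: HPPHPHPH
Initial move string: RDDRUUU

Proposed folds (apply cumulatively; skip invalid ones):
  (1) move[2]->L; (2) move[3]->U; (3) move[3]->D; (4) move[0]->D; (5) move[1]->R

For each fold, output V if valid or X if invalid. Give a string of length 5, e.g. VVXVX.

Initial: RDDRUUU -> [(0, 0), (1, 0), (1, -1), (1, -2), (2, -2), (2, -1), (2, 0), (2, 1)]
Fold 1: move[2]->L => RDLRUUU INVALID (collision), skipped
Fold 2: move[3]->U => RDDUUUU INVALID (collision), skipped
Fold 3: move[3]->D => RDDDUUU INVALID (collision), skipped
Fold 4: move[0]->D => DDDRUUU VALID
Fold 5: move[1]->R => DRDRUUU VALID

Answer: XXXVV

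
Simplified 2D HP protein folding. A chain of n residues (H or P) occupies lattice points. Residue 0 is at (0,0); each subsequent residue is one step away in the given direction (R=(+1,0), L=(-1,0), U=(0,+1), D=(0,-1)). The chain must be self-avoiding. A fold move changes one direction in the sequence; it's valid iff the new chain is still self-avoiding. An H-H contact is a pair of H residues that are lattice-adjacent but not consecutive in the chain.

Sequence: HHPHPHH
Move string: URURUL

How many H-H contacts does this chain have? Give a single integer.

Positions: [(0, 0), (0, 1), (1, 1), (1, 2), (2, 2), (2, 3), (1, 3)]
H-H contact: residue 3 @(1,2) - residue 6 @(1, 3)

Answer: 1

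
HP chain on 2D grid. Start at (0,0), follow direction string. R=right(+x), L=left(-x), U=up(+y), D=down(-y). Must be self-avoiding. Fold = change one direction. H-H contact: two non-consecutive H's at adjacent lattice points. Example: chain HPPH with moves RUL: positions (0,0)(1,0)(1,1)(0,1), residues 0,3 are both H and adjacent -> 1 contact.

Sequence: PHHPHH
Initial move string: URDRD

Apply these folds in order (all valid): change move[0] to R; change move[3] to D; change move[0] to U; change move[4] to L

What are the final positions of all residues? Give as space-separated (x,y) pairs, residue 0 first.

Initial moves: URDRD
Fold: move[0]->R => RRDRD (positions: [(0, 0), (1, 0), (2, 0), (2, -1), (3, -1), (3, -2)])
Fold: move[3]->D => RRDDD (positions: [(0, 0), (1, 0), (2, 0), (2, -1), (2, -2), (2, -3)])
Fold: move[0]->U => URDDD (positions: [(0, 0), (0, 1), (1, 1), (1, 0), (1, -1), (1, -2)])
Fold: move[4]->L => URDDL (positions: [(0, 0), (0, 1), (1, 1), (1, 0), (1, -1), (0, -1)])

Answer: (0,0) (0,1) (1,1) (1,0) (1,-1) (0,-1)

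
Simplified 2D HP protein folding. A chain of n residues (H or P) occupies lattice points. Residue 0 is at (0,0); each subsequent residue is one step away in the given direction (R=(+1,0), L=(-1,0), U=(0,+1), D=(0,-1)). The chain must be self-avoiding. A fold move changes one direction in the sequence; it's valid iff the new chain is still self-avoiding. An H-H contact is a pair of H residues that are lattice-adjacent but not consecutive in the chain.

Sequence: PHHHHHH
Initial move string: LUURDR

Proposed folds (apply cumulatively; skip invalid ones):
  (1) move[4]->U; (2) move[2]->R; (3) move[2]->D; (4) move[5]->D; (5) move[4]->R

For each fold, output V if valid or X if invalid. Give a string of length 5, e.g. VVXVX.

Answer: VVXXV

Derivation:
Initial: LUURDR -> [(0, 0), (-1, 0), (-1, 1), (-1, 2), (0, 2), (0, 1), (1, 1)]
Fold 1: move[4]->U => LUURUR VALID
Fold 2: move[2]->R => LURRUR VALID
Fold 3: move[2]->D => LUDRUR INVALID (collision), skipped
Fold 4: move[5]->D => LURRUD INVALID (collision), skipped
Fold 5: move[4]->R => LURRRR VALID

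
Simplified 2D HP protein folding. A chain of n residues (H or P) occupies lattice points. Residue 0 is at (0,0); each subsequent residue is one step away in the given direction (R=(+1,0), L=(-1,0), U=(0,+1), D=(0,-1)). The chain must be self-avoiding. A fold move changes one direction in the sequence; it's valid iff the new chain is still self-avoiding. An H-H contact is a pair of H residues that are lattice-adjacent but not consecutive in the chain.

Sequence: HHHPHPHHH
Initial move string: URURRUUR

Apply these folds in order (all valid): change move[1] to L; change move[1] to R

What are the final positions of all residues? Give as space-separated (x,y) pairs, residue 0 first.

Initial moves: URURRUUR
Fold: move[1]->L => ULURRUUR (positions: [(0, 0), (0, 1), (-1, 1), (-1, 2), (0, 2), (1, 2), (1, 3), (1, 4), (2, 4)])
Fold: move[1]->R => URURRUUR (positions: [(0, 0), (0, 1), (1, 1), (1, 2), (2, 2), (3, 2), (3, 3), (3, 4), (4, 4)])

Answer: (0,0) (0,1) (1,1) (1,2) (2,2) (3,2) (3,3) (3,4) (4,4)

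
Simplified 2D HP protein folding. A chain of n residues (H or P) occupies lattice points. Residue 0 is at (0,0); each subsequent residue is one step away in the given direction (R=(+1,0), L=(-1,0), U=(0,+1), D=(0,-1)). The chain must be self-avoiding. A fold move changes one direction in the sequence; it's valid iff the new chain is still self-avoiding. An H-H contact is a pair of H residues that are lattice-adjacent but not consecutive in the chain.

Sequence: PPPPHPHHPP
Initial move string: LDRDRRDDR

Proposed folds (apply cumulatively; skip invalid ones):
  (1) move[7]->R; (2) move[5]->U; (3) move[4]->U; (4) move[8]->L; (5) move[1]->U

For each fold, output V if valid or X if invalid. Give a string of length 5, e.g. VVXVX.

Initial: LDRDRRDDR -> [(0, 0), (-1, 0), (-1, -1), (0, -1), (0, -2), (1, -2), (2, -2), (2, -3), (2, -4), (3, -4)]
Fold 1: move[7]->R => LDRDRRDRR VALID
Fold 2: move[5]->U => LDRDRUDRR INVALID (collision), skipped
Fold 3: move[4]->U => LDRDURDRR INVALID (collision), skipped
Fold 4: move[8]->L => LDRDRRDRL INVALID (collision), skipped
Fold 5: move[1]->U => LURDRRDRR INVALID (collision), skipped

Answer: VXXXX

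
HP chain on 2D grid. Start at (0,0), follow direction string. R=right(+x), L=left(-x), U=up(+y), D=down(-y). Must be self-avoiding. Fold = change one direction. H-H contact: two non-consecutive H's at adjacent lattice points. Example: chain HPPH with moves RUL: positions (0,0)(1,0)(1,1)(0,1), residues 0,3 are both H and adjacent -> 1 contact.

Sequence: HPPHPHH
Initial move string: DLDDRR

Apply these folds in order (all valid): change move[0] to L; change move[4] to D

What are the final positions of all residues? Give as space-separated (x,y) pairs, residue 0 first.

Answer: (0,0) (-1,0) (-2,0) (-2,-1) (-2,-2) (-2,-3) (-1,-3)

Derivation:
Initial moves: DLDDRR
Fold: move[0]->L => LLDDRR (positions: [(0, 0), (-1, 0), (-2, 0), (-2, -1), (-2, -2), (-1, -2), (0, -2)])
Fold: move[4]->D => LLDDDR (positions: [(0, 0), (-1, 0), (-2, 0), (-2, -1), (-2, -2), (-2, -3), (-1, -3)])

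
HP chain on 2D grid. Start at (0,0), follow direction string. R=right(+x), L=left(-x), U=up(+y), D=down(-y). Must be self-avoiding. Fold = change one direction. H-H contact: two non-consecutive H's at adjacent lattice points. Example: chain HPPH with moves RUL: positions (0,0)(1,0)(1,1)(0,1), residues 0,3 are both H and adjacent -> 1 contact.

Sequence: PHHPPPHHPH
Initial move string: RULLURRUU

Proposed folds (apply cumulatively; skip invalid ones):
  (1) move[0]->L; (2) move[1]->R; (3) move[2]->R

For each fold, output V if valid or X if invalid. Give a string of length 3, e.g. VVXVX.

Answer: VXX

Derivation:
Initial: RULLURRUU -> [(0, 0), (1, 0), (1, 1), (0, 1), (-1, 1), (-1, 2), (0, 2), (1, 2), (1, 3), (1, 4)]
Fold 1: move[0]->L => LULLURRUU VALID
Fold 2: move[1]->R => LRLLURRUU INVALID (collision), skipped
Fold 3: move[2]->R => LURLURRUU INVALID (collision), skipped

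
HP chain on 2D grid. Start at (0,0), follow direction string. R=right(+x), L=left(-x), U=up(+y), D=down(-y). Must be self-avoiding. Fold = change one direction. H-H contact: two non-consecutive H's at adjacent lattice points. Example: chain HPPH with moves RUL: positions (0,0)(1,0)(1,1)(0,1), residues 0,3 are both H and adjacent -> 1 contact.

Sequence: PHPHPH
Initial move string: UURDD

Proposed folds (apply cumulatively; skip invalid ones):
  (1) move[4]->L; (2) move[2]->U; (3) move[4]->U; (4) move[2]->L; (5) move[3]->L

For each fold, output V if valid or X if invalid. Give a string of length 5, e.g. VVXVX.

Answer: XXXVV

Derivation:
Initial: UURDD -> [(0, 0), (0, 1), (0, 2), (1, 2), (1, 1), (1, 0)]
Fold 1: move[4]->L => UURDL INVALID (collision), skipped
Fold 2: move[2]->U => UUUDD INVALID (collision), skipped
Fold 3: move[4]->U => UURDU INVALID (collision), skipped
Fold 4: move[2]->L => UULDD VALID
Fold 5: move[3]->L => UULLD VALID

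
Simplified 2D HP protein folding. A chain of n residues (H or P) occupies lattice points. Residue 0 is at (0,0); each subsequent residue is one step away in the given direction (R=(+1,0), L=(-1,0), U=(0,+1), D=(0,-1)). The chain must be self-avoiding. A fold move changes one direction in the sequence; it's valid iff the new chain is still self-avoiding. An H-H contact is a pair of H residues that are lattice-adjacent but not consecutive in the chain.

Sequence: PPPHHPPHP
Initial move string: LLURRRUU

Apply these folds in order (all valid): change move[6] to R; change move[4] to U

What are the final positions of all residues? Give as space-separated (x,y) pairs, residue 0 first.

Answer: (0,0) (-1,0) (-2,0) (-2,1) (-1,1) (-1,2) (0,2) (1,2) (1,3)

Derivation:
Initial moves: LLURRRUU
Fold: move[6]->R => LLURRRRU (positions: [(0, 0), (-1, 0), (-2, 0), (-2, 1), (-1, 1), (0, 1), (1, 1), (2, 1), (2, 2)])
Fold: move[4]->U => LLURURRU (positions: [(0, 0), (-1, 0), (-2, 0), (-2, 1), (-1, 1), (-1, 2), (0, 2), (1, 2), (1, 3)])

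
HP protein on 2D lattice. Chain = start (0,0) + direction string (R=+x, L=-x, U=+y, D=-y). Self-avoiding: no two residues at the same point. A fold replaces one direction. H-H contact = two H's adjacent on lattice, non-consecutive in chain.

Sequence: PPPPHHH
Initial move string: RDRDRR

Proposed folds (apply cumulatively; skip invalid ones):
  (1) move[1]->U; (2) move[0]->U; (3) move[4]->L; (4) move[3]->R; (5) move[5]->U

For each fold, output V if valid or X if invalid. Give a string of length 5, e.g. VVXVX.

Answer: VVXVV

Derivation:
Initial: RDRDRR -> [(0, 0), (1, 0), (1, -1), (2, -1), (2, -2), (3, -2), (4, -2)]
Fold 1: move[1]->U => RURDRR VALID
Fold 2: move[0]->U => UURDRR VALID
Fold 3: move[4]->L => UURDLR INVALID (collision), skipped
Fold 4: move[3]->R => UURRRR VALID
Fold 5: move[5]->U => UURRRU VALID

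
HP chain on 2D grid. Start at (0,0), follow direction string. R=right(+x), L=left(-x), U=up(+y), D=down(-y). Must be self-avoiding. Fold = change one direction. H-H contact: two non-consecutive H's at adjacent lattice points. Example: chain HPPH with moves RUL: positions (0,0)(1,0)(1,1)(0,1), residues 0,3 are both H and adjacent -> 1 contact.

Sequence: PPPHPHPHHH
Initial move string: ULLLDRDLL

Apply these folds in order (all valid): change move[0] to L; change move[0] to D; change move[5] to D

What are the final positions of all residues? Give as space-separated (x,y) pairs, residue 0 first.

Initial moves: ULLLDRDLL
Fold: move[0]->L => LLLLDRDLL (positions: [(0, 0), (-1, 0), (-2, 0), (-3, 0), (-4, 0), (-4, -1), (-3, -1), (-3, -2), (-4, -2), (-5, -2)])
Fold: move[0]->D => DLLLDRDLL (positions: [(0, 0), (0, -1), (-1, -1), (-2, -1), (-3, -1), (-3, -2), (-2, -2), (-2, -3), (-3, -3), (-4, -3)])
Fold: move[5]->D => DLLLDDDLL (positions: [(0, 0), (0, -1), (-1, -1), (-2, -1), (-3, -1), (-3, -2), (-3, -3), (-3, -4), (-4, -4), (-5, -4)])

Answer: (0,0) (0,-1) (-1,-1) (-2,-1) (-3,-1) (-3,-2) (-3,-3) (-3,-4) (-4,-4) (-5,-4)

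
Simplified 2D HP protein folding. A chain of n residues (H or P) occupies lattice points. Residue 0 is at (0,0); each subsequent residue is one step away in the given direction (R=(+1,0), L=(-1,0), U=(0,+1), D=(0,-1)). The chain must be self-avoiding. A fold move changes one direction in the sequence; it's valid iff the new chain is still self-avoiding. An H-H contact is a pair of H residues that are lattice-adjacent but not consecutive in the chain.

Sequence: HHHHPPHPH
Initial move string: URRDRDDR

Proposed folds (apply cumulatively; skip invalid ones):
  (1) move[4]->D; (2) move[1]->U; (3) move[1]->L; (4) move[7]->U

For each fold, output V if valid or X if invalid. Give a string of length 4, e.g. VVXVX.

Answer: VVXX

Derivation:
Initial: URRDRDDR -> [(0, 0), (0, 1), (1, 1), (2, 1), (2, 0), (3, 0), (3, -1), (3, -2), (4, -2)]
Fold 1: move[4]->D => URRDDDDR VALID
Fold 2: move[1]->U => UURDDDDR VALID
Fold 3: move[1]->L => ULRDDDDR INVALID (collision), skipped
Fold 4: move[7]->U => UURDDDDU INVALID (collision), skipped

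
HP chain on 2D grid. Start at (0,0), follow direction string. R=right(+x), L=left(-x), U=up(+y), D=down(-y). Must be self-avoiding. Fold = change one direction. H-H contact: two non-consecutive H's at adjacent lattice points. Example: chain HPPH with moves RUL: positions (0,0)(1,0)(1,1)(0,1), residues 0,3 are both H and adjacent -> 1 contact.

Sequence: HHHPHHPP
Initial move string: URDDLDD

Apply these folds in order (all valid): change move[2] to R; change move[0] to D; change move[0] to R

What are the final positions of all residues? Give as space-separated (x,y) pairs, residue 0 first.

Initial moves: URDDLDD
Fold: move[2]->R => URRDLDD (positions: [(0, 0), (0, 1), (1, 1), (2, 1), (2, 0), (1, 0), (1, -1), (1, -2)])
Fold: move[0]->D => DRRDLDD (positions: [(0, 0), (0, -1), (1, -1), (2, -1), (2, -2), (1, -2), (1, -3), (1, -4)])
Fold: move[0]->R => RRRDLDD (positions: [(0, 0), (1, 0), (2, 0), (3, 0), (3, -1), (2, -1), (2, -2), (2, -3)])

Answer: (0,0) (1,0) (2,0) (3,0) (3,-1) (2,-1) (2,-2) (2,-3)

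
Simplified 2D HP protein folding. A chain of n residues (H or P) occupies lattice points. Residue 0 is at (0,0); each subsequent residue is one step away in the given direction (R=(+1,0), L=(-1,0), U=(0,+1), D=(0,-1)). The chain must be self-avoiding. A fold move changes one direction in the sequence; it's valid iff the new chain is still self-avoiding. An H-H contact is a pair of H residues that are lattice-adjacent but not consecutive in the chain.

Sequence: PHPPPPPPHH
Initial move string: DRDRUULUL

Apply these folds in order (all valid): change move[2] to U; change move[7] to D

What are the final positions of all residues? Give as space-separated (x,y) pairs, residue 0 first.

Answer: (0,0) (0,-1) (1,-1) (1,0) (2,0) (2,1) (2,2) (1,2) (1,1) (0,1)

Derivation:
Initial moves: DRDRUULUL
Fold: move[2]->U => DRURUULUL (positions: [(0, 0), (0, -1), (1, -1), (1, 0), (2, 0), (2, 1), (2, 2), (1, 2), (1, 3), (0, 3)])
Fold: move[7]->D => DRURUULDL (positions: [(0, 0), (0, -1), (1, -1), (1, 0), (2, 0), (2, 1), (2, 2), (1, 2), (1, 1), (0, 1)])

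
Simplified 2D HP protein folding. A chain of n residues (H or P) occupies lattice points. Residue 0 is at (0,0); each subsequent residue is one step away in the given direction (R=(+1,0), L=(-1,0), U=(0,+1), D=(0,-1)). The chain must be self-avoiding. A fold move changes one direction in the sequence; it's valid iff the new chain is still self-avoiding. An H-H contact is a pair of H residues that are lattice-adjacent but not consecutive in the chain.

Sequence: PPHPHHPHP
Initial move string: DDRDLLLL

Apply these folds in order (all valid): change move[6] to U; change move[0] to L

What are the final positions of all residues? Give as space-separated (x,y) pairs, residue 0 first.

Answer: (0,0) (-1,0) (-1,-1) (0,-1) (0,-2) (-1,-2) (-2,-2) (-2,-1) (-3,-1)

Derivation:
Initial moves: DDRDLLLL
Fold: move[6]->U => DDRDLLUL (positions: [(0, 0), (0, -1), (0, -2), (1, -2), (1, -3), (0, -3), (-1, -3), (-1, -2), (-2, -2)])
Fold: move[0]->L => LDRDLLUL (positions: [(0, 0), (-1, 0), (-1, -1), (0, -1), (0, -2), (-1, -2), (-2, -2), (-2, -1), (-3, -1)])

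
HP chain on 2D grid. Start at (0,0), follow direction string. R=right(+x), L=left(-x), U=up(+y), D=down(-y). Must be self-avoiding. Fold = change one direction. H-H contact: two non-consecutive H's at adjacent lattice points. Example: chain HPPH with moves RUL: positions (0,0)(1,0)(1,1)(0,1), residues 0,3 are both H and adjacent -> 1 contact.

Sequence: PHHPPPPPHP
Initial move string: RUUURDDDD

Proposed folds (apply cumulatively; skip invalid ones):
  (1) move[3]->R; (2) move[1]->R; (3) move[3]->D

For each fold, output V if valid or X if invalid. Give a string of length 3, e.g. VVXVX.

Answer: VVX

Derivation:
Initial: RUUURDDDD -> [(0, 0), (1, 0), (1, 1), (1, 2), (1, 3), (2, 3), (2, 2), (2, 1), (2, 0), (2, -1)]
Fold 1: move[3]->R => RUURRDDDD VALID
Fold 2: move[1]->R => RRURRDDDD VALID
Fold 3: move[3]->D => RRUDRDDDD INVALID (collision), skipped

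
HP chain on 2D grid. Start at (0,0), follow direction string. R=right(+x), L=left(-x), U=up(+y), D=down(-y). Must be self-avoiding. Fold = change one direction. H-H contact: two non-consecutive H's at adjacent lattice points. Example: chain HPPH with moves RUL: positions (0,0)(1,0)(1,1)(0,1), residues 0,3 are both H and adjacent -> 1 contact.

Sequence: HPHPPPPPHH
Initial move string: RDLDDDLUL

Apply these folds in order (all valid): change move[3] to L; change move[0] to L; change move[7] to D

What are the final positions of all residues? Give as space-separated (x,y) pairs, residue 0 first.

Initial moves: RDLDDDLUL
Fold: move[3]->L => RDLLDDLUL (positions: [(0, 0), (1, 0), (1, -1), (0, -1), (-1, -1), (-1, -2), (-1, -3), (-2, -3), (-2, -2), (-3, -2)])
Fold: move[0]->L => LDLLDDLUL (positions: [(0, 0), (-1, 0), (-1, -1), (-2, -1), (-3, -1), (-3, -2), (-3, -3), (-4, -3), (-4, -2), (-5, -2)])
Fold: move[7]->D => LDLLDDLDL (positions: [(0, 0), (-1, 0), (-1, -1), (-2, -1), (-3, -1), (-3, -2), (-3, -3), (-4, -3), (-4, -4), (-5, -4)])

Answer: (0,0) (-1,0) (-1,-1) (-2,-1) (-3,-1) (-3,-2) (-3,-3) (-4,-3) (-4,-4) (-5,-4)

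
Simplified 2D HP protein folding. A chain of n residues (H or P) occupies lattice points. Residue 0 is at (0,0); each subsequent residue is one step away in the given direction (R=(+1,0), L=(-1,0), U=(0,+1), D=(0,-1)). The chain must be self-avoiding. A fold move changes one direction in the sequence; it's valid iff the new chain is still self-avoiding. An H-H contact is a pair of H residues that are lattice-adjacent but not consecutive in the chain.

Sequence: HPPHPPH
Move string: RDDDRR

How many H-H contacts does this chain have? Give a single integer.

Answer: 0

Derivation:
Positions: [(0, 0), (1, 0), (1, -1), (1, -2), (1, -3), (2, -3), (3, -3)]
No H-H contacts found.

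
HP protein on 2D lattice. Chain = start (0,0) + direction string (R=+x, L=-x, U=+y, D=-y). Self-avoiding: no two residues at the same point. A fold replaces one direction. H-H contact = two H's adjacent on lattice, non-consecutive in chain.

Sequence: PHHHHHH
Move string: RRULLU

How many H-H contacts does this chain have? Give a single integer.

Positions: [(0, 0), (1, 0), (2, 0), (2, 1), (1, 1), (0, 1), (0, 2)]
H-H contact: residue 1 @(1,0) - residue 4 @(1, 1)

Answer: 1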